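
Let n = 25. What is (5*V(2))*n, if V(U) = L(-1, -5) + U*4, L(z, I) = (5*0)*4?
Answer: 1000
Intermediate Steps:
L(z, I) = 0 (L(z, I) = 0*4 = 0)
V(U) = 4*U (V(U) = 0 + U*4 = 0 + 4*U = 4*U)
(5*V(2))*n = (5*(4*2))*25 = (5*8)*25 = 40*25 = 1000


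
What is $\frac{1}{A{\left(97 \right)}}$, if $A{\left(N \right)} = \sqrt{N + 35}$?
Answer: $\frac{\sqrt{33}}{66} \approx 0.087039$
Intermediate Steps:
$A{\left(N \right)} = \sqrt{35 + N}$
$\frac{1}{A{\left(97 \right)}} = \frac{1}{\sqrt{35 + 97}} = \frac{1}{\sqrt{132}} = \frac{1}{2 \sqrt{33}} = \frac{\sqrt{33}}{66}$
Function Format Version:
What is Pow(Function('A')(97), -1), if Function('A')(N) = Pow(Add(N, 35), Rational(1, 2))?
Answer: Mul(Rational(1, 66), Pow(33, Rational(1, 2))) ≈ 0.087039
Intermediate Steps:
Function('A')(N) = Pow(Add(35, N), Rational(1, 2))
Pow(Function('A')(97), -1) = Pow(Pow(Add(35, 97), Rational(1, 2)), -1) = Pow(Pow(132, Rational(1, 2)), -1) = Pow(Mul(2, Pow(33, Rational(1, 2))), -1) = Mul(Rational(1, 66), Pow(33, Rational(1, 2)))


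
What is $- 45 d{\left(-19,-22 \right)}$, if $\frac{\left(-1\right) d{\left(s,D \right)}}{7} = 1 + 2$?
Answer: $945$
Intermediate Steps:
$d{\left(s,D \right)} = -21$ ($d{\left(s,D \right)} = - 7 \left(1 + 2\right) = \left(-7\right) 3 = -21$)
$- 45 d{\left(-19,-22 \right)} = \left(-45\right) \left(-21\right) = 945$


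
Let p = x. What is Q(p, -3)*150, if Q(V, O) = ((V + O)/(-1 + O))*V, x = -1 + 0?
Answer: -150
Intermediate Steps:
x = -1
p = -1
Q(V, O) = V*(O + V)/(-1 + O) (Q(V, O) = ((O + V)/(-1 + O))*V = V*(O + V)/(-1 + O))
Q(p, -3)*150 = -(-3 - 1)/(-1 - 3)*150 = -1*(-4)/(-4)*150 = -1*(-1/4)*(-4)*150 = -1*150 = -150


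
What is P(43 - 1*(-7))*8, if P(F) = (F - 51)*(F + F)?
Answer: -800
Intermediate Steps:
P(F) = 2*F*(-51 + F) (P(F) = (-51 + F)*(2*F) = 2*F*(-51 + F))
P(43 - 1*(-7))*8 = (2*(43 - 1*(-7))*(-51 + (43 - 1*(-7))))*8 = (2*(43 + 7)*(-51 + (43 + 7)))*8 = (2*50*(-51 + 50))*8 = (2*50*(-1))*8 = -100*8 = -800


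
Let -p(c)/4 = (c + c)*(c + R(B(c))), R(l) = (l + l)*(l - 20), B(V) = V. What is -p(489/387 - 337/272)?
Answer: -508940130457/2699950862592 ≈ -0.18850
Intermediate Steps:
R(l) = 2*l*(-20 + l) (R(l) = (2*l)*(-20 + l) = 2*l*(-20 + l))
p(c) = -8*c*(c + 2*c*(-20 + c)) (p(c) = -4*(c + c)*(c + 2*c*(-20 + c)) = -4*2*c*(c + 2*c*(-20 + c)) = -8*c*(c + 2*c*(-20 + c)))
-p(489/387 - 337/272) = -(489/387 - 337/272)**2*(312 - 16*(489/387 - 337/272)) = -(489*(1/387) - 337*1/272)**2*(312 - 16*(489*(1/387) - 337*1/272)) = -(163/129 - 337/272)**2*(312 - 16*(163/129 - 337/272)) = -(863/35088)**2*(312 - 16*863/35088) = -744769*(312 - 863/2193)/1231167744 = -744769*683353/(1231167744*2193) = -1*508940130457/2699950862592 = -508940130457/2699950862592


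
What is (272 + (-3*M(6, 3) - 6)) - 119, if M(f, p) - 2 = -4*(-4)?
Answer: 93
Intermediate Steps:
M(f, p) = 18 (M(f, p) = 2 - 4*(-4) = 2 + 16 = 18)
(272 + (-3*M(6, 3) - 6)) - 119 = (272 + (-3*18 - 6)) - 119 = (272 + (-54 - 6)) - 119 = (272 - 60) - 119 = 212 - 119 = 93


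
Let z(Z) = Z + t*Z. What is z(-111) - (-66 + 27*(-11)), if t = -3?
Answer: 585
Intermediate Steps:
z(Z) = -2*Z (z(Z) = Z - 3*Z = -2*Z)
z(-111) - (-66 + 27*(-11)) = -2*(-111) - (-66 + 27*(-11)) = 222 - (-66 - 297) = 222 - 1*(-363) = 222 + 363 = 585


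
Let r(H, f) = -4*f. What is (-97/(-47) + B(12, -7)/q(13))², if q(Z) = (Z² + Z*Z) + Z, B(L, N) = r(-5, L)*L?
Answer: 600625/3359889 ≈ 0.17876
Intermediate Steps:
B(L, N) = -4*L² (B(L, N) = (-4*L)*L = -4*L²)
q(Z) = Z + 2*Z² (q(Z) = (Z² + Z²) + Z = 2*Z² + Z = Z + 2*Z²)
(-97/(-47) + B(12, -7)/q(13))² = (-97/(-47) + (-4*12²)/((13*(1 + 2*13))))² = (-97*(-1/47) + (-4*144)/((13*(1 + 26))))² = (97/47 - 576/(13*27))² = (97/47 - 576/351)² = (97/47 - 576*1/351)² = (97/47 - 64/39)² = (775/1833)² = 600625/3359889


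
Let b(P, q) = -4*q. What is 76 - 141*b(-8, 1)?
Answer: 640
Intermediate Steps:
76 - 141*b(-8, 1) = 76 - (-564) = 76 - 141*(-4) = 76 + 564 = 640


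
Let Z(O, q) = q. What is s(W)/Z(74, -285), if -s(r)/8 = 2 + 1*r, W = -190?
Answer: -1504/285 ≈ -5.2772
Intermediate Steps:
s(r) = -16 - 8*r (s(r) = -8*(2 + 1*r) = -8*(2 + r) = -16 - 8*r)
s(W)/Z(74, -285) = (-16 - 8*(-190))/(-285) = (-16 + 1520)*(-1/285) = 1504*(-1/285) = -1504/285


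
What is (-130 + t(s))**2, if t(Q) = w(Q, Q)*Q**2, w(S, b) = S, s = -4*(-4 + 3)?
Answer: 4356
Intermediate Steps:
s = 4 (s = -4*(-1) = 4)
t(Q) = Q**3 (t(Q) = Q*Q**2 = Q**3)
(-130 + t(s))**2 = (-130 + 4**3)**2 = (-130 + 64)**2 = (-66)**2 = 4356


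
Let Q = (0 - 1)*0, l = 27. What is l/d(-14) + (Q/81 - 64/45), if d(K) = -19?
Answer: -2431/855 ≈ -2.8433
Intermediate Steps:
Q = 0 (Q = -1*0 = 0)
l/d(-14) + (Q/81 - 64/45) = 27/(-19) + (0/81 - 64/45) = 27*(-1/19) + (0*(1/81) - 64*1/45) = -27/19 + (0 - 64/45) = -27/19 - 64/45 = -2431/855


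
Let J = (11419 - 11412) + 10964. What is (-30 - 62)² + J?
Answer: 19435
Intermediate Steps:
J = 10971 (J = 7 + 10964 = 10971)
(-30 - 62)² + J = (-30 - 62)² + 10971 = (-92)² + 10971 = 8464 + 10971 = 19435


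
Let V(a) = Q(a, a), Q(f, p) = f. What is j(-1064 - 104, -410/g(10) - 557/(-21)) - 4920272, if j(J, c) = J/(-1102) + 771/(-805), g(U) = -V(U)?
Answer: -2182411201661/443555 ≈ -4.9203e+6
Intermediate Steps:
V(a) = a
g(U) = -U
j(J, c) = -771/805 - J/1102 (j(J, c) = J*(-1/1102) + 771*(-1/805) = -J/1102 - 771/805 = -771/805 - J/1102)
j(-1064 - 104, -410/g(10) - 557/(-21)) - 4920272 = (-771/805 - (-1064 - 104)/1102) - 4920272 = (-771/805 - 1/1102*(-1168)) - 4920272 = (-771/805 + 584/551) - 4920272 = 45299/443555 - 4920272 = -2182411201661/443555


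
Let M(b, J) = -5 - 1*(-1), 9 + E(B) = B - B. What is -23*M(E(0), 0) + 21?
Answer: 113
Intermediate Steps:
E(B) = -9 (E(B) = -9 + (B - B) = -9 + 0 = -9)
M(b, J) = -4 (M(b, J) = -5 + 1 = -4)
-23*M(E(0), 0) + 21 = -23*(-4) + 21 = 92 + 21 = 113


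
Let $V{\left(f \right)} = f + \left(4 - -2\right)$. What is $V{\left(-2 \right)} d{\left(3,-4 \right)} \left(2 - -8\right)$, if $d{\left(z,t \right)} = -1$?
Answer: $-40$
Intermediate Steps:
$V{\left(f \right)} = 6 + f$ ($V{\left(f \right)} = f + \left(4 + 2\right) = f + 6 = 6 + f$)
$V{\left(-2 \right)} d{\left(3,-4 \right)} \left(2 - -8\right) = \left(6 - 2\right) \left(-1\right) \left(2 - -8\right) = 4 \left(-1\right) \left(2 + 8\right) = \left(-4\right) 10 = -40$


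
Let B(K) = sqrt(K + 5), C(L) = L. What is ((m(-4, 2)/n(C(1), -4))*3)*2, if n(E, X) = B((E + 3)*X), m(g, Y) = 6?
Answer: -36*I*sqrt(11)/11 ≈ -10.854*I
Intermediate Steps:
B(K) = sqrt(5 + K)
n(E, X) = sqrt(5 + X*(3 + E)) (n(E, X) = sqrt(5 + (E + 3)*X) = sqrt(5 + (3 + E)*X) = sqrt(5 + X*(3 + E)))
((m(-4, 2)/n(C(1), -4))*3)*2 = ((6/(sqrt(5 - 4*(3 + 1))))*3)*2 = ((6/(sqrt(5 - 4*4)))*3)*2 = ((6/(sqrt(5 - 16)))*3)*2 = ((6/(sqrt(-11)))*3)*2 = ((6/((I*sqrt(11))))*3)*2 = ((6*(-I*sqrt(11)/11))*3)*2 = (-6*I*sqrt(11)/11*3)*2 = -18*I*sqrt(11)/11*2 = -36*I*sqrt(11)/11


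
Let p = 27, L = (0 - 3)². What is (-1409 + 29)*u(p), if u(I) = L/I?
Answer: -460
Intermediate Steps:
L = 9 (L = (-3)² = 9)
u(I) = 9/I
(-1409 + 29)*u(p) = (-1409 + 29)*(9/27) = -12420/27 = -1380*⅓ = -460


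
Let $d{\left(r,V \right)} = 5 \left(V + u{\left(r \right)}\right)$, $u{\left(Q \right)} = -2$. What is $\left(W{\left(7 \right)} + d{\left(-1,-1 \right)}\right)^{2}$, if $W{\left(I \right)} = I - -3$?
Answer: $25$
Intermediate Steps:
$W{\left(I \right)} = 3 + I$ ($W{\left(I \right)} = I + 3 = 3 + I$)
$d{\left(r,V \right)} = -10 + 5 V$ ($d{\left(r,V \right)} = 5 \left(V - 2\right) = 5 \left(-2 + V\right) = -10 + 5 V$)
$\left(W{\left(7 \right)} + d{\left(-1,-1 \right)}\right)^{2} = \left(\left(3 + 7\right) + \left(-10 + 5 \left(-1\right)\right)\right)^{2} = \left(10 - 15\right)^{2} = \left(-5\right)^{2} = 25$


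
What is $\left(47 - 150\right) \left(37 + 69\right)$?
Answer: $-10918$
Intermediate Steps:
$\left(47 - 150\right) \left(37 + 69\right) = \left(-103\right) 106 = -10918$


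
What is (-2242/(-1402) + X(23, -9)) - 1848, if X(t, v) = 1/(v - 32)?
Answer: -53068108/28741 ≈ -1846.4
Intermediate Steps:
X(t, v) = 1/(-32 + v)
(-2242/(-1402) + X(23, -9)) - 1848 = (-2242/(-1402) + 1/(-32 - 9)) - 1848 = (-2242*(-1/1402) + 1/(-41)) - 1848 = (1121/701 - 1/41) - 1848 = 45260/28741 - 1848 = -53068108/28741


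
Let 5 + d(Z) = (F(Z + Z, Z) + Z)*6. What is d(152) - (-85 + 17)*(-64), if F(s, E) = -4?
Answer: -3469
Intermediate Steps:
d(Z) = -29 + 6*Z (d(Z) = -5 + (-4 + Z)*6 = -5 + (-24 + 6*Z) = -29 + 6*Z)
d(152) - (-85 + 17)*(-64) = (-29 + 6*152) - (-85 + 17)*(-64) = (-29 + 912) - (-68)*(-64) = 883 - 1*4352 = 883 - 4352 = -3469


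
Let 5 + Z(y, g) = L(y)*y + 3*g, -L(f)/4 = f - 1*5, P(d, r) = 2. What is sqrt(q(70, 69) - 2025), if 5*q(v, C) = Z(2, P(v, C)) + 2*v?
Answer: 2*I*sqrt(498) ≈ 44.632*I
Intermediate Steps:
L(f) = 20 - 4*f (L(f) = -4*(f - 1*5) = -4*(f - 5) = -4*(-5 + f) = 20 - 4*f)
Z(y, g) = -5 + 3*g + y*(20 - 4*y) (Z(y, g) = -5 + ((20 - 4*y)*y + 3*g) = -5 + (y*(20 - 4*y) + 3*g) = -5 + (3*g + y*(20 - 4*y)) = -5 + 3*g + y*(20 - 4*y))
q(v, C) = 5 + 2*v/5 (q(v, C) = ((-5 + 3*2 - 4*2*(-5 + 2)) + 2*v)/5 = ((-5 + 6 - 4*2*(-3)) + 2*v)/5 = ((-5 + 6 + 24) + 2*v)/5 = (25 + 2*v)/5 = 5 + 2*v/5)
sqrt(q(70, 69) - 2025) = sqrt((5 + (2/5)*70) - 2025) = sqrt((5 + 28) - 2025) = sqrt(33 - 2025) = sqrt(-1992) = 2*I*sqrt(498)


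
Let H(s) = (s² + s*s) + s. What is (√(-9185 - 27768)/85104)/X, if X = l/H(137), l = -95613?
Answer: -37675*I*√36953/8137048752 ≈ -0.00089004*I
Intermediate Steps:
H(s) = s + 2*s² (H(s) = (s² + s²) + s = 2*s² + s = s + 2*s²)
X = -95613/37675 (X = -95613*1/(137*(1 + 2*137)) = -95613*1/(137*(1 + 274)) = -95613/(137*275) = -95613/37675 ≈ -2.5378)
(√(-9185 - 27768)/85104)/X = (√(-9185 - 27768)/85104)/(-95613/37675) = (√(-36953)*(1/85104))*(-37675/95613) = ((I*√36953)*(1/85104))*(-37675/95613) = (I*√36953/85104)*(-37675/95613) = -37675*I*√36953/8137048752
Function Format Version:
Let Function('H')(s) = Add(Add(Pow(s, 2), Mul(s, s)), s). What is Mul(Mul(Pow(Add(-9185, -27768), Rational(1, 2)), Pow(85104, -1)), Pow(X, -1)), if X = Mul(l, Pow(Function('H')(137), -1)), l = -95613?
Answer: Mul(Rational(-37675, 8137048752), I, Pow(36953, Rational(1, 2))) ≈ Mul(-0.00089004, I)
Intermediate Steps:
Function('H')(s) = Add(s, Mul(2, Pow(s, 2))) (Function('H')(s) = Add(Add(Pow(s, 2), Pow(s, 2)), s) = Add(Mul(2, Pow(s, 2)), s) = Add(s, Mul(2, Pow(s, 2))))
X = Rational(-95613, 37675) (X = Mul(-95613, Pow(Mul(137, Add(1, Mul(2, 137))), -1)) = Mul(-95613, Pow(Mul(137, Add(1, 274)), -1)) = Mul(-95613, Pow(Mul(137, 275), -1)) = Mul(-95613, Pow(37675, -1)) = Mul(-95613, Rational(1, 37675)) = Rational(-95613, 37675) ≈ -2.5378)
Mul(Mul(Pow(Add(-9185, -27768), Rational(1, 2)), Pow(85104, -1)), Pow(X, -1)) = Mul(Mul(Pow(Add(-9185, -27768), Rational(1, 2)), Pow(85104, -1)), Pow(Rational(-95613, 37675), -1)) = Mul(Mul(Pow(-36953, Rational(1, 2)), Rational(1, 85104)), Rational(-37675, 95613)) = Mul(Mul(Mul(I, Pow(36953, Rational(1, 2))), Rational(1, 85104)), Rational(-37675, 95613)) = Mul(Mul(Rational(1, 85104), I, Pow(36953, Rational(1, 2))), Rational(-37675, 95613)) = Mul(Rational(-37675, 8137048752), I, Pow(36953, Rational(1, 2)))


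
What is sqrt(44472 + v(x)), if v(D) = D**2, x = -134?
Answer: 2*sqrt(15607) ≈ 249.86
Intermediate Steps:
sqrt(44472 + v(x)) = sqrt(44472 + (-134)**2) = sqrt(44472 + 17956) = sqrt(62428) = 2*sqrt(15607)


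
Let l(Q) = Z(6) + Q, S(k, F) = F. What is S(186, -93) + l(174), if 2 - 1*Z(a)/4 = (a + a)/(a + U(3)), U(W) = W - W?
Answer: 81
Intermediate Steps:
U(W) = 0
Z(a) = 0 (Z(a) = 8 - 4*(a + a)/(a + 0) = 8 - 4*2*a/a = 8 - 4*2 = 8 - 8 = 0)
l(Q) = Q (l(Q) = 0 + Q = Q)
S(186, -93) + l(174) = -93 + 174 = 81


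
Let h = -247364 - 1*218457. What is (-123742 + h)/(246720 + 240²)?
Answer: -196521/101440 ≈ -1.9373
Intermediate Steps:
h = -465821 (h = -247364 - 218457 = -465821)
(-123742 + h)/(246720 + 240²) = (-123742 - 465821)/(246720 + 240²) = -589563/(246720 + 57600) = -589563/304320 = -589563*1/304320 = -196521/101440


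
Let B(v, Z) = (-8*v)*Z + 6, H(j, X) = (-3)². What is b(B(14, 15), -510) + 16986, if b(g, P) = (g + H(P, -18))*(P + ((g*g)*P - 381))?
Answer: 2379554165901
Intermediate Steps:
H(j, X) = 9
B(v, Z) = 6 - 8*Z*v (B(v, Z) = -8*Z*v + 6 = 6 - 8*Z*v)
b(g, P) = (9 + g)*(-381 + P + P*g²) (b(g, P) = (g + 9)*(P + ((g*g)*P - 381)) = (9 + g)*(P + (g²*P - 381)) = (9 + g)*(P + (P*g² - 381)) = (9 + g)*(P + (-381 + P*g²)) = (9 + g)*(-381 + P + P*g²))
b(B(14, 15), -510) + 16986 = (-3429 - 381*(6 - 8*15*14) + 9*(-510) - 510*(6 - 8*15*14) - 510*(6 - 8*15*14)³ + 9*(-510)*(6 - 8*15*14)²) + 16986 = (-3429 - 381*(6 - 1680) - 4590 - 510*(6 - 1680) - 510*(6 - 1680)³ + 9*(-510)*(6 - 1680)²) + 16986 = (-3429 - 381*(-1674) - 4590 - 510*(-1674) - 510*(-1674)³ + 9*(-510)*(-1674)²) + 16986 = (-3429 + 637794 - 4590 + 853740 - 510*(-4691010024) + 9*(-510)*2802276) + 16986 = (-3429 + 637794 - 4590 + 853740 + 2392415112240 - 12862446840) + 16986 = 2379554148915 + 16986 = 2379554165901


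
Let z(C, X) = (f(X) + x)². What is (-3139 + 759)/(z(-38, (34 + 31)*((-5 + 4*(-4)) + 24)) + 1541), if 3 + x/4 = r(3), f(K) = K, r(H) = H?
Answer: -1190/19783 ≈ -0.060153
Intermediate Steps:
x = 0 (x = -12 + 4*3 = -12 + 12 = 0)
z(C, X) = X² (z(C, X) = (X + 0)² = X²)
(-3139 + 759)/(z(-38, (34 + 31)*((-5 + 4*(-4)) + 24)) + 1541) = (-3139 + 759)/(((34 + 31)*((-5 + 4*(-4)) + 24))² + 1541) = -2380/((65*((-5 - 16) + 24))² + 1541) = -2380/((65*(-21 + 24))² + 1541) = -2380/((65*3)² + 1541) = -2380/(195² + 1541) = -2380/(38025 + 1541) = -2380/39566 = -2380*1/39566 = -1190/19783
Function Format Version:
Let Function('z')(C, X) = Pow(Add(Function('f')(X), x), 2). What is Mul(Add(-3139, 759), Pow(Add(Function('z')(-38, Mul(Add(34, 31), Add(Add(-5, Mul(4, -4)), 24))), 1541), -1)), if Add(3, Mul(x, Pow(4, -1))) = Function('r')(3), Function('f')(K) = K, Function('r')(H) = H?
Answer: Rational(-1190, 19783) ≈ -0.060153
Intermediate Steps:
x = 0 (x = Add(-12, Mul(4, 3)) = Add(-12, 12) = 0)
Function('z')(C, X) = Pow(X, 2) (Function('z')(C, X) = Pow(Add(X, 0), 2) = Pow(X, 2))
Mul(Add(-3139, 759), Pow(Add(Function('z')(-38, Mul(Add(34, 31), Add(Add(-5, Mul(4, -4)), 24))), 1541), -1)) = Mul(Add(-3139, 759), Pow(Add(Pow(Mul(Add(34, 31), Add(Add(-5, Mul(4, -4)), 24)), 2), 1541), -1)) = Mul(-2380, Pow(Add(Pow(Mul(65, Add(Add(-5, -16), 24)), 2), 1541), -1)) = Mul(-2380, Pow(Add(Pow(Mul(65, Add(-21, 24)), 2), 1541), -1)) = Mul(-2380, Pow(Add(Pow(Mul(65, 3), 2), 1541), -1)) = Mul(-2380, Pow(Add(Pow(195, 2), 1541), -1)) = Mul(-2380, Pow(Add(38025, 1541), -1)) = Mul(-2380, Pow(39566, -1)) = Mul(-2380, Rational(1, 39566)) = Rational(-1190, 19783)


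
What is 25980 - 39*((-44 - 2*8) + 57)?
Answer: 26097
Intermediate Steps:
25980 - 39*((-44 - 2*8) + 57) = 25980 - 39*((-44 - 1*16) + 57) = 25980 - 39*((-44 - 16) + 57) = 25980 - 39*(-60 + 57) = 25980 - 39*(-3) = 25980 + 117 = 26097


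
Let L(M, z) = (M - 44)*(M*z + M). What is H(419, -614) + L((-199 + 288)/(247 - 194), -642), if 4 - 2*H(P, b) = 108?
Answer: 127814839/2809 ≈ 45502.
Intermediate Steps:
H(P, b) = -52 (H(P, b) = 2 - ½*108 = 2 - 54 = -52)
L(M, z) = (-44 + M)*(M + M*z)
H(419, -614) + L((-199 + 288)/(247 - 194), -642) = -52 + ((-199 + 288)/(247 - 194))*(-44 + (-199 + 288)/(247 - 194) - 44*(-642) + ((-199 + 288)/(247 - 194))*(-642)) = -52 + (89/53)*(-44 + 89/53 + 28248 + (89/53)*(-642)) = -52 + (89*(1/53))*(-44 + 89*(1/53) + 28248 + (89*(1/53))*(-642)) = -52 + 89*(-44 + 89/53 + 28248 + (89/53)*(-642))/53 = -52 + 89*(-44 + 89/53 + 28248 - 57138/53)/53 = -52 + (89/53)*(1437763/53) = -52 + 127960907/2809 = 127814839/2809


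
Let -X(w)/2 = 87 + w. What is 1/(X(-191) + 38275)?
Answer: 1/38483 ≈ 2.5986e-5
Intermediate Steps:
X(w) = -174 - 2*w (X(w) = -2*(87 + w) = -174 - 2*w)
1/(X(-191) + 38275) = 1/((-174 - 2*(-191)) + 38275) = 1/((-174 + 382) + 38275) = 1/(208 + 38275) = 1/38483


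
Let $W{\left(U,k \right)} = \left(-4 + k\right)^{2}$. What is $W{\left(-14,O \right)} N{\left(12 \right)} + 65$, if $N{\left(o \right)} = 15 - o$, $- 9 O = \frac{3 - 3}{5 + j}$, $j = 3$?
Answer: $113$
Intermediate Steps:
$O = 0$ ($O = - \frac{\left(3 - 3\right) \frac{1}{5 + 3}}{9} = - \frac{0 \cdot \frac{1}{8}}{9} = \left(- \frac{1}{9}\right) 0 = 0$)
$W{\left(-14,O \right)} N{\left(12 \right)} + 65 = \left(-4 + 0\right)^{2} \left(15 - 12\right) + 65 = \left(-4\right)^{2} \left(15 - 12\right) + 65 = 16 \cdot 3 + 65 = 48 + 65 = 113$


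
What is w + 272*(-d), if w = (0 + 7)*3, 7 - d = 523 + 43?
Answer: 152069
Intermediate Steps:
d = -559 (d = 7 - (523 + 43) = 7 - 1*566 = 7 - 566 = -559)
w = 21 (w = 7*3 = 21)
w + 272*(-d) = 21 + 272*(-1*(-559)) = 21 + 272*559 = 21 + 152048 = 152069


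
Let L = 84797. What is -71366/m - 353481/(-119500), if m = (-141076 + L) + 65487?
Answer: -1379023/287750 ≈ -4.7924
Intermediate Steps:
m = 9208 (m = (-141076 + 84797) + 65487 = -56279 + 65487 = 9208)
-71366/m - 353481/(-119500) = -71366/9208 - 353481/(-119500) = -71366*1/9208 - 353481*(-1/119500) = -35683/4604 + 1479/500 = -1379023/287750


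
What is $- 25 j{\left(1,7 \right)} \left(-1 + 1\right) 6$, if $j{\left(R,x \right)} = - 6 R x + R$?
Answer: $0$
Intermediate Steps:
$j{\left(R,x \right)} = R - 6 R x$ ($j{\left(R,x \right)} = - 6 R x + R = R - 6 R x$)
$- 25 j{\left(1,7 \right)} \left(-1 + 1\right) 6 = - 25 \cdot 1 \left(1 - 42\right) \left(-1 + 1\right) 6 = - 25 \cdot 1 \left(1 - 42\right) 0 \cdot 6 = - 25 \cdot 1 \left(-41\right) 0 = \left(-25\right) \left(-41\right) 0 = 1025 \cdot 0 = 0$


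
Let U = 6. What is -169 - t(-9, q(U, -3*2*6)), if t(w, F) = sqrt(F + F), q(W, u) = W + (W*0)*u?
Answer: -169 - 2*sqrt(3) ≈ -172.46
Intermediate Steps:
q(W, u) = W (q(W, u) = W + 0*u = W + 0 = W)
t(w, F) = sqrt(2)*sqrt(F) (t(w, F) = sqrt(2*F) = sqrt(2)*sqrt(F))
-169 - t(-9, q(U, -3*2*6)) = -169 - sqrt(2)*sqrt(6) = -169 - 2*sqrt(3)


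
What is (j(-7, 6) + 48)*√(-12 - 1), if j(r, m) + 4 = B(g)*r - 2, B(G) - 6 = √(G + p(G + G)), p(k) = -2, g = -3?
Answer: 7*√65 ≈ 56.436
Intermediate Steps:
B(G) = 6 + √(-2 + G) (B(G) = 6 + √(G - 2) = 6 + √(-2 + G))
j(r, m) = -6 + r*(6 + I*√5) (j(r, m) = -4 + ((6 + √(-2 - 3))*r - 2) = -4 + ((6 + √(-5))*r - 2) = -4 + ((6 + I*√5)*r - 2) = -4 + (r*(6 + I*√5) - 2) = -4 + (-2 + r*(6 + I*√5)) = -6 + r*(6 + I*√5))
(j(-7, 6) + 48)*√(-12 - 1) = ((-6 - 7*(6 + I*√5)) + 48)*√(-12 - 1) = ((-6 + (-42 - 7*I*√5)) + 48)*√(-13) = ((-48 - 7*I*√5) + 48)*(I*√13) = (-7*I*√5)*(I*√13) = 7*√65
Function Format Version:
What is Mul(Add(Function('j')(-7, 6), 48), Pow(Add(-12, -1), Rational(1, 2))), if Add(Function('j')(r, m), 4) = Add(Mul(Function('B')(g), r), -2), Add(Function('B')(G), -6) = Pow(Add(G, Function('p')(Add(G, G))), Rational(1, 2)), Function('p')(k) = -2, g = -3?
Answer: Mul(7, Pow(65, Rational(1, 2))) ≈ 56.436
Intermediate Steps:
Function('B')(G) = Add(6, Pow(Add(-2, G), Rational(1, 2))) (Function('B')(G) = Add(6, Pow(Add(G, -2), Rational(1, 2))) = Add(6, Pow(Add(-2, G), Rational(1, 2))))
Function('j')(r, m) = Add(-6, Mul(r, Add(6, Mul(I, Pow(5, Rational(1, 2)))))) (Function('j')(r, m) = Add(-4, Add(Mul(Add(6, Pow(Add(-2, -3), Rational(1, 2))), r), -2)) = Add(-4, Add(Mul(Add(6, Pow(-5, Rational(1, 2))), r), -2)) = Add(-4, Add(Mul(Add(6, Mul(I, Pow(5, Rational(1, 2)))), r), -2)) = Add(-4, Add(Mul(r, Add(6, Mul(I, Pow(5, Rational(1, 2))))), -2)) = Add(-4, Add(-2, Mul(r, Add(6, Mul(I, Pow(5, Rational(1, 2))))))) = Add(-6, Mul(r, Add(6, Mul(I, Pow(5, Rational(1, 2)))))))
Mul(Add(Function('j')(-7, 6), 48), Pow(Add(-12, -1), Rational(1, 2))) = Mul(Add(Add(-6, Mul(-7, Add(6, Mul(I, Pow(5, Rational(1, 2)))))), 48), Pow(Add(-12, -1), Rational(1, 2))) = Mul(Add(Add(-6, Add(-42, Mul(-7, I, Pow(5, Rational(1, 2))))), 48), Pow(-13, Rational(1, 2))) = Mul(Add(Add(-48, Mul(-7, I, Pow(5, Rational(1, 2)))), 48), Mul(I, Pow(13, Rational(1, 2)))) = Mul(Mul(-7, I, Pow(5, Rational(1, 2))), Mul(I, Pow(13, Rational(1, 2)))) = Mul(7, Pow(65, Rational(1, 2)))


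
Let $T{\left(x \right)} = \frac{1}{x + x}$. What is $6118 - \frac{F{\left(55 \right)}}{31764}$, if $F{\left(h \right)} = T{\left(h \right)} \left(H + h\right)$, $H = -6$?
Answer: $\frac{21376536671}{3494040} \approx 6118.0$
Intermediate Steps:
$T{\left(x \right)} = \frac{1}{2 x}$
$F{\left(h \right)} = \frac{-6 + h}{2 h}$ ($F{\left(h \right)} = \frac{1}{2 h} \left(-6 + h\right) = \frac{-6 + h}{2 h}$)
$6118 - \frac{F{\left(55 \right)}}{31764} = 6118 - \frac{\frac{1}{2} \cdot \frac{1}{55} \left(-6 + 55\right)}{31764} = 6118 - \frac{1}{2} \cdot \frac{1}{55} \cdot 49 \cdot \frac{1}{31764} = 6118 - \frac{49}{110} \cdot \frac{1}{31764} = 6118 - \frac{49}{3494040} = \frac{21376536671}{3494040}$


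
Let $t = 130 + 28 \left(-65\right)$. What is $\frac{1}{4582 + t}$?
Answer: $\frac{1}{2892} \approx 0.00034578$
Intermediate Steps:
$t = -1690$ ($t = 130 - 1820 = -1690$)
$\frac{1}{4582 + t} = \frac{1}{4582 - 1690} = \frac{1}{2892}$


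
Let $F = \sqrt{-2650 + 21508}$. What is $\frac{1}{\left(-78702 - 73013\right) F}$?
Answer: $- \frac{\sqrt{18858}}{2861041470} \approx -4.7998 \cdot 10^{-8}$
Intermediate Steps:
$F = \sqrt{18858} \approx 137.32$
$\frac{1}{\left(-78702 - 73013\right) F} = \frac{1}{\left(-78702 - 73013\right) \sqrt{18858}} = \frac{\frac{1}{18858} \sqrt{18858}}{-151715} = - \frac{\frac{1}{18858} \sqrt{18858}}{151715} = - \frac{\sqrt{18858}}{2861041470}$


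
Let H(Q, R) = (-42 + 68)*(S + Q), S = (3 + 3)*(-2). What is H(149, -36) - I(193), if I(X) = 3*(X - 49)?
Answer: 3130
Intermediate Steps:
I(X) = -147 + 3*X (I(X) = 3*(-49 + X) = -147 + 3*X)
S = -12 (S = 6*(-2) = -12)
H(Q, R) = -312 + 26*Q (H(Q, R) = (-42 + 68)*(-12 + Q) = 26*(-12 + Q) = -312 + 26*Q)
H(149, -36) - I(193) = (-312 + 26*149) - (-147 + 3*193) = (-312 + 3874) - (-147 + 579) = 3562 - 1*432 = 3562 - 432 = 3130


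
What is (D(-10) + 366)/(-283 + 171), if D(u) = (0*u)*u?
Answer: -183/56 ≈ -3.2679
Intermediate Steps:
D(u) = 0 (D(u) = 0*u = 0)
(D(-10) + 366)/(-283 + 171) = (0 + 366)/(-283 + 171) = 366/(-112) = 366*(-1/112) = -183/56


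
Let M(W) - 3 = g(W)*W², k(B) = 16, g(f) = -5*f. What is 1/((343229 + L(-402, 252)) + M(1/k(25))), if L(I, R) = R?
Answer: 4096/1406910459 ≈ 2.9113e-6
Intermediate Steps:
M(W) = 3 - 5*W³ (M(W) = 3 + (-5*W)*W² = 3 - 5*W³)
1/((343229 + L(-402, 252)) + M(1/k(25))) = 1/((343229 + 252) + (3 - 5*(1/16)³)) = 1/(343481 + (3 - 5*(1/16)³)) = 1/(343481 + (3 - 5*1/4096)) = 1/(343481 + (3 - 5/4096)) = 1/(343481 + 12283/4096) = 1/(1406910459/4096) = 4096/1406910459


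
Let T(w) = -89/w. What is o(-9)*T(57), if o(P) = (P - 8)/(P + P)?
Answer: -1513/1026 ≈ -1.4747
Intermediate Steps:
o(P) = (-8 + P)/(2*P) (o(P) = (-8 + P)/((2*P)) = (-8 + P)*(1/(2*P)) = (-8 + P)/(2*P))
o(-9)*T(57) = ((1/2)*(-8 - 9)/(-9))*(-89/57) = ((1/2)*(-1/9)*(-17))*(-89*1/57) = (17/18)*(-89/57) = -1513/1026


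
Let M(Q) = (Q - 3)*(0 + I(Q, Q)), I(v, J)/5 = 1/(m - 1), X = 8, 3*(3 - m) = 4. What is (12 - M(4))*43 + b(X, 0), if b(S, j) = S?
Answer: 403/2 ≈ 201.50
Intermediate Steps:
m = 5/3 (m = 3 - ⅓*4 = 3 - 4/3 = 5/3 ≈ 1.6667)
I(v, J) = 15/2 (I(v, J) = 5/(5/3 - 1) = 5/(⅔) = 5*(3/2) = 15/2)
M(Q) = -45/2 + 15*Q/2 (M(Q) = (Q - 3)*(0 + 15/2) = (-3 + Q)*(15/2) = -45/2 + 15*Q/2)
(12 - M(4))*43 + b(X, 0) = (12 - (-45/2 + (15/2)*4))*43 + 8 = (12 - (-45/2 + 30))*43 + 8 = (12 - 1*15/2)*43 + 8 = (12 - 15/2)*43 + 8 = (9/2)*43 + 8 = 387/2 + 8 = 403/2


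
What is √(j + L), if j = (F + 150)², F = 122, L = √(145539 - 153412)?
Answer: √(73984 + I*√7873) ≈ 272.0 + 0.163*I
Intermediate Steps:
L = I*√7873 (L = √(-7873) = I*√7873 ≈ 88.73*I)
j = 73984 (j = (122 + 150)² = 272² = 73984)
√(j + L) = √(73984 + I*√7873)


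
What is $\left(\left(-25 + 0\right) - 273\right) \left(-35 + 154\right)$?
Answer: $-35462$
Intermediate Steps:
$\left(\left(-25 + 0\right) - 273\right) \left(-35 + 154\right) = \left(-25 - 273\right) 119 = \left(-298\right) 119 = -35462$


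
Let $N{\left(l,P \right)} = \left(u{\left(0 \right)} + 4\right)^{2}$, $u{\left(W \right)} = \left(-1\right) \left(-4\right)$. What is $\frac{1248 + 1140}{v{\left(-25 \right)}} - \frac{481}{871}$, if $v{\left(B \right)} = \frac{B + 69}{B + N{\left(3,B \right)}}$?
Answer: $\frac{1559554}{737} \approx 2116.1$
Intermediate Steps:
$u{\left(W \right)} = 4$
$N{\left(l,P \right)} = 64$ ($N{\left(l,P \right)} = \left(4 + 4\right)^{2} = 8^{2} = 64$)
$v{\left(B \right)} = \frac{69 + B}{64 + B}$ ($v{\left(B \right)} = \frac{B + 69}{B + 64} = \frac{69 + B}{64 + B}$)
$\frac{1248 + 1140}{v{\left(-25 \right)}} - \frac{481}{871} = \frac{1248 + 1140}{\frac{1}{64 - 25} \left(69 - 25\right)} - \frac{481}{871} = \frac{2388}{\frac{1}{39} \cdot 44} - \frac{37}{67} = \frac{2388}{\frac{44}{39}} - \frac{37}{67} = 2388 \cdot \frac{39}{44} - \frac{37}{67} = \frac{23283}{11} - \frac{37}{67} = \frac{1559554}{737}$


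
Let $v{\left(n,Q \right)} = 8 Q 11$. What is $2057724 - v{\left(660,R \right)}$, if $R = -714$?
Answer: $2120556$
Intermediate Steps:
$v{\left(n,Q \right)} = 88 Q$
$2057724 - v{\left(660,R \right)} = 2057724 - 88 \left(-714\right) = 2057724 - -62832 = 2057724 + 62832 = 2120556$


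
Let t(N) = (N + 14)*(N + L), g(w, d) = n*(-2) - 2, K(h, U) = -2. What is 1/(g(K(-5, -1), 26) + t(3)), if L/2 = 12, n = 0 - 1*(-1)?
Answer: 1/455 ≈ 0.0021978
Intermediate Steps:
n = 1 (n = 0 + 1 = 1)
L = 24 (L = 2*12 = 24)
g(w, d) = -4 (g(w, d) = 1*(-2) - 2 = -2 - 2 = -4)
t(N) = (14 + N)*(24 + N) (t(N) = (N + 14)*(N + 24) = (14 + N)*(24 + N))
1/(g(K(-5, -1), 26) + t(3)) = 1/(-4 + (336 + 3² + 38*3)) = 1/(-4 + (336 + 9 + 114)) = 1/(-4 + 459) = 1/455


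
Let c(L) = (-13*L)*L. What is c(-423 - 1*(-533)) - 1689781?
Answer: -1847081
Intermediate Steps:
c(L) = -13*L²
c(-423 - 1*(-533)) - 1689781 = -13*(-423 - 1*(-533))² - 1689781 = -13*(-423 + 533)² - 1689781 = -13*110² - 1689781 = -13*12100 - 1689781 = -157300 - 1689781 = -1847081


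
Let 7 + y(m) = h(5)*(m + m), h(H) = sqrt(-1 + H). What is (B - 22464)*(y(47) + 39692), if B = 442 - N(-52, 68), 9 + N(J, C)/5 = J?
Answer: -865921941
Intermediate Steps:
y(m) = -7 + 4*m (y(m) = -7 + sqrt(-1 + 5)*(m + m) = -7 + sqrt(4)*(2*m) = -7 + 2*(2*m) = -7 + 4*m)
N(J, C) = -45 + 5*J
B = 747 (B = 442 - (-45 + 5*(-52)) = 442 - (-45 - 260) = 442 - 1*(-305) = 442 + 305 = 747)
(B - 22464)*(y(47) + 39692) = (747 - 22464)*((-7 + 4*47) + 39692) = -21717*((-7 + 188) + 39692) = -21717*(181 + 39692) = -21717*39873 = -865921941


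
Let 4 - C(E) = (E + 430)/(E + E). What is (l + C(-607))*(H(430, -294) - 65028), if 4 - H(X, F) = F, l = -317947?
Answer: 12492339115335/607 ≈ 2.0580e+10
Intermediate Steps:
H(X, F) = 4 - F
C(E) = 4 - (430 + E)/(2*E) (C(E) = 4 - (E + 430)/(E + E) = 4 - (430 + E)/(2*E))
(l + C(-607))*(H(430, -294) - 65028) = (-317947 + (7/2 - 215/(-607)))*((4 - 1*(-294)) - 65028) = (-317947 + (7/2 - 215*(-1/607)))*((4 + 294) - 65028) = (-317947 + (7/2 + 215/607))*(298 - 65028) = (-317947 + 4679/1214)*(-64730) = -385982979/1214*(-64730) = 12492339115335/607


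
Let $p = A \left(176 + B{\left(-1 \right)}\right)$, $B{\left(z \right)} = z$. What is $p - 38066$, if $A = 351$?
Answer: $23359$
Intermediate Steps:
$p = 61425$ ($p = 351 \left(176 - 1\right) = 351 \cdot 175 = 61425$)
$p - 38066 = 61425 - 38066 = 23359$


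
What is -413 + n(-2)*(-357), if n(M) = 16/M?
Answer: 2443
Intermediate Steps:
-413 + n(-2)*(-357) = -413 + (16/(-2))*(-357) = -413 + (16*(-½))*(-357) = -413 - 8*(-357) = -413 + 2856 = 2443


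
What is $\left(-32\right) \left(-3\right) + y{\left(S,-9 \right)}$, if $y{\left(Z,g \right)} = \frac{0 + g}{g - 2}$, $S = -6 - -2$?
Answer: $\frac{1065}{11} \approx 96.818$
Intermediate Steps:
$S = -4$ ($S = -6 + 2 = -4$)
$y{\left(Z,g \right)} = \frac{g}{-2 + g}$
$\left(-32\right) \left(-3\right) + y{\left(S,-9 \right)} = \left(-32\right) \left(-3\right) - \frac{9}{-2 - 9} = 96 - \frac{9}{-11} = 96 - - \frac{9}{11} = 96 + \frac{9}{11} = \frac{1065}{11}$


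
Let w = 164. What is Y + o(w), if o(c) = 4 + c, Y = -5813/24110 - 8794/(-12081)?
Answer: 49075645367/291272910 ≈ 168.49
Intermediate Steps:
Y = 141796487/291272910 (Y = -5813*1/24110 - 8794*(-1/12081) = -5813/24110 + 8794/12081 = 141796487/291272910 ≈ 0.48682)
Y + o(w) = 141796487/291272910 + (4 + 164) = 141796487/291272910 + 168 = 49075645367/291272910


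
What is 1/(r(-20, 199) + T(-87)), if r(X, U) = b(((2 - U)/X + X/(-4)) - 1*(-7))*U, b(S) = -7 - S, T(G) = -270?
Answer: -20/120223 ≈ -0.00016636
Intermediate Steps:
r(X, U) = U*(-14 + X/4 - (2 - U)/X) (r(X, U) = (-7 - (((2 - U)/X + X/(-4)) - 1*(-7)))*U = (-7 - (((2 - U)/X + X*(-¼)) + 7))*U = (-7 - (((2 - U)/X - X/4) + 7))*U = (-7 - ((-X/4 + (2 - U)/X) + 7))*U = (-7 - (7 - X/4 + (2 - U)/X))*U = (-7 + (-7 + X/4 - (2 - U)/X))*U = (-14 + X/4 - (2 - U)/X)*U = U*(-14 + X/4 - (2 - U)/X))
1/(r(-20, 199) + T(-87)) = 1/((¼)*199*(-8 + 4*199 - 20*(-56 - 20))/(-20) - 270) = 1/((¼)*199*(-1/20)*(-8 + 796 - 20*(-76)) - 270) = 1/((¼)*199*(-1/20)*(-8 + 796 + 1520) - 270) = 1/((¼)*199*(-1/20)*2308 - 270) = 1/(-114823/20 - 270) = 1/(-120223/20) = -20/120223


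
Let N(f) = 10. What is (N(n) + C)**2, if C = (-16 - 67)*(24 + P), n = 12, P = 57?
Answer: 45064369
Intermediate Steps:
C = -6723 (C = (-16 - 67)*(24 + 57) = -83*81 = -6723)
(N(n) + C)**2 = (10 - 6723)**2 = (-6713)**2 = 45064369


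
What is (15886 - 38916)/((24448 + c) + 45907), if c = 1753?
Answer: -11515/36054 ≈ -0.31938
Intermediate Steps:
(15886 - 38916)/((24448 + c) + 45907) = (15886 - 38916)/((24448 + 1753) + 45907) = -23030/(26201 + 45907) = -23030/72108 = -23030*1/72108 = -11515/36054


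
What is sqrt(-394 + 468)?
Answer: sqrt(74) ≈ 8.6023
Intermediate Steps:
sqrt(-394 + 468) = sqrt(74)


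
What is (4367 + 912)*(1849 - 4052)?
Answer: -11629637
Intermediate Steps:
(4367 + 912)*(1849 - 4052) = 5279*(-2203) = -11629637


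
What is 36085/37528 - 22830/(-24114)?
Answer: 287819655/150825032 ≈ 1.9083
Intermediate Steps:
36085/37528 - 22830/(-24114) = 36085*(1/37528) - 22830*(-1/24114) = 36085/37528 + 3805/4019 = 287819655/150825032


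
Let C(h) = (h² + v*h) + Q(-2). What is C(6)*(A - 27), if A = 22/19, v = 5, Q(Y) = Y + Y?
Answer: -30442/19 ≈ -1602.2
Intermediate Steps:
Q(Y) = 2*Y
A = 22/19 (A = 22*(1/19) = 22/19 ≈ 1.1579)
C(h) = -4 + h² + 5*h (C(h) = (h² + 5*h) + 2*(-2) = (h² + 5*h) - 4 = -4 + h² + 5*h)
C(6)*(A - 27) = (-4 + 6² + 5*6)*(22/19 - 27) = (-4 + 36 + 30)*(-491/19) = 62*(-491/19) = -30442/19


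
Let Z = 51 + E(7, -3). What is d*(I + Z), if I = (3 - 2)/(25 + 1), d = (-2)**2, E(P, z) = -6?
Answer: 2342/13 ≈ 180.15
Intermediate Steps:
Z = 45 (Z = 51 - 6 = 45)
d = 4
I = 1/26 ≈ 0.038462
d*(I + Z) = 4*(1/26 + 45) = 4*(1171/26) = 2342/13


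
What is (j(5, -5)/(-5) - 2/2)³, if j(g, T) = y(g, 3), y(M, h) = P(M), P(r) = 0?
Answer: -1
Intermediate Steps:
y(M, h) = 0
j(g, T) = 0
(j(5, -5)/(-5) - 2/2)³ = (0/(-5) - 2/2)³ = (0*(-⅕) - 2*½)³ = (0 - 1)³ = (-1)³ = -1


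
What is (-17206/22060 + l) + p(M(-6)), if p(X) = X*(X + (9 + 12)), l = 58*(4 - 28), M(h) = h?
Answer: -16355063/11030 ≈ -1482.8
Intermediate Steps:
l = -1392 (l = 58*(-24) = -1392)
p(X) = X*(21 + X) (p(X) = X*(X + 21) = X*(21 + X))
(-17206/22060 + l) + p(M(-6)) = (-17206/22060 - 1392) - 6*(21 - 6) = (-17206*1/22060 - 1392) - 6*15 = (-8603/11030 - 1392) - 90 = -15362363/11030 - 90 = -16355063/11030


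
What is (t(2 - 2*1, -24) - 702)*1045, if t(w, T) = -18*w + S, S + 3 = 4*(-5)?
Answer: -757625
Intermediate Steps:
S = -23 (S = -3 + 4*(-5) = -3 - 20 = -23)
t(w, T) = -23 - 18*w (t(w, T) = -18*w - 23 = -23 - 18*w)
(t(2 - 2*1, -24) - 702)*1045 = ((-23 - 18*(2 - 2*1)) - 702)*1045 = ((-23 - 18*(2 - 2)) - 702)*1045 = ((-23 - 18*0) - 702)*1045 = ((-23 + 0) - 702)*1045 = (-23 - 702)*1045 = -725*1045 = -757625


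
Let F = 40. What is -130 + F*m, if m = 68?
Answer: 2590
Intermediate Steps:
-130 + F*m = -130 + 40*68 = -130 + 2720 = 2590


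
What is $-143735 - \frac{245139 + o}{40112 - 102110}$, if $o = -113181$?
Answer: $- \frac{1485191762}{10333} \approx -1.4373 \cdot 10^{5}$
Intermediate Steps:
$-143735 - \frac{245139 + o}{40112 - 102110} = -143735 - \frac{245139 - 113181}{40112 - 102110} = -143735 - \frac{131958}{-61998} = -143735 - 131958 \left(- \frac{1}{61998}\right) = -143735 - - \frac{21993}{10333} = -143735 + \frac{21993}{10333} = - \frac{1485191762}{10333}$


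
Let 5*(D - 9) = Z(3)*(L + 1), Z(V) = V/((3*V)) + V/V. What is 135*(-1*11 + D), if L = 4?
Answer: -90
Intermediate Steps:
Z(V) = 4/3 (Z(V) = V*(1/(3*V)) + 1 = ⅓ + 1 = 4/3)
D = 31/3 (D = 9 + (4*(4 + 1)/3)/5 = 9 + ((4/3)*5)/5 = 9 + (⅕)*(20/3) = 9 + 4/3 = 31/3 ≈ 10.333)
135*(-1*11 + D) = 135*(-1*11 + 31/3) = 135*(-11 + 31/3) = 135*(-⅔) = -90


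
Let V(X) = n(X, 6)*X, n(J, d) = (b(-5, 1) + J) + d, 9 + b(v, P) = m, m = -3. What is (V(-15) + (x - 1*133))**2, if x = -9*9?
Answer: 10201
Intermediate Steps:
b(v, P) = -12 (b(v, P) = -9 - 3 = -12)
x = -81
n(J, d) = -12 + J + d (n(J, d) = (-12 + J) + d = -12 + J + d)
V(X) = X*(-6 + X) (V(X) = (-12 + X + 6)*X = (-6 + X)*X = X*(-6 + X))
(V(-15) + (x - 1*133))**2 = (-15*(-6 - 15) + (-81 - 1*133))**2 = (-15*(-21) + (-81 - 133))**2 = (315 - 214)**2 = 101**2 = 10201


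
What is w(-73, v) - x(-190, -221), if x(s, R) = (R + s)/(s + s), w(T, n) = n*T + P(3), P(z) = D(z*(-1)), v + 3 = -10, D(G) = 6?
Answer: 362489/380 ≈ 953.92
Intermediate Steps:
v = -13 (v = -3 - 10 = -13)
P(z) = 6
w(T, n) = 6 + T*n (w(T, n) = n*T + 6 = T*n + 6 = 6 + T*n)
x(s, R) = (R + s)/(2*s) (x(s, R) = (R + s)/((2*s)) = (R + s)*(1/(2*s)) = (R + s)/(2*s))
w(-73, v) - x(-190, -221) = (6 - 73*(-13)) - (-221 - 190)/(2*(-190)) = (6 + 949) - (-1)*(-411)/(2*190) = 955 - 1*411/380 = 955 - 411/380 = 362489/380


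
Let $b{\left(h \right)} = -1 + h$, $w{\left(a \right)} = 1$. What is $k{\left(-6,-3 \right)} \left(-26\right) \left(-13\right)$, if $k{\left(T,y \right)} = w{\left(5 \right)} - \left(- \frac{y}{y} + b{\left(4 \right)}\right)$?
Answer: $-338$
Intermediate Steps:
$k{\left(T,y \right)} = -1$ ($k{\left(T,y \right)} = 1 + \left(\frac{y}{y} - \left(-1 + 4\right)\right) = 1 + \left(1 - 3\right) = 1 - 2 = -1$)
$k{\left(-6,-3 \right)} \left(-26\right) \left(-13\right) = \left(-1\right) \left(-26\right) \left(-13\right) = 26 \left(-13\right) = -338$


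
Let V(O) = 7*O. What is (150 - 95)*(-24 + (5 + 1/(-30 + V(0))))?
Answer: -6281/6 ≈ -1046.8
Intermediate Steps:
(150 - 95)*(-24 + (5 + 1/(-30 + V(0)))) = (150 - 95)*(-24 + (5 + 1/(-30 + 7*0))) = 55*(-24 + (5 + 1/(-30 + 0))) = 55*(-24 + (5 + 1/(-30))) = 55*(-24 + (5 - 1/30)) = 55*(-24 + 149/30) = 55*(-571/30) = -6281/6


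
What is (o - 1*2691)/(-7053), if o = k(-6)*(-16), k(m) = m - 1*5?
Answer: 2515/7053 ≈ 0.35659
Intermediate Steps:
k(m) = -5 + m (k(m) = m - 5 = -5 + m)
o = 176 (o = (-5 - 6)*(-16) = -11*(-16) = 176)
(o - 1*2691)/(-7053) = (176 - 1*2691)/(-7053) = (176 - 2691)*(-1/7053) = -2515*(-1/7053) = 2515/7053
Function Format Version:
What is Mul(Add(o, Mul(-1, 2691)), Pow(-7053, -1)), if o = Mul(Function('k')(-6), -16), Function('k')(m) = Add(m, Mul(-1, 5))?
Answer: Rational(2515, 7053) ≈ 0.35659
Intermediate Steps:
Function('k')(m) = Add(-5, m) (Function('k')(m) = Add(m, -5) = Add(-5, m))
o = 176 (o = Mul(Add(-5, -6), -16) = Mul(-11, -16) = 176)
Mul(Add(o, Mul(-1, 2691)), Pow(-7053, -1)) = Mul(Add(176, Mul(-1, 2691)), Pow(-7053, -1)) = Mul(Add(176, -2691), Rational(-1, 7053)) = Mul(-2515, Rational(-1, 7053)) = Rational(2515, 7053)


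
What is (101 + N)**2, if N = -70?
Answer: 961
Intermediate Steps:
(101 + N)**2 = (101 - 70)**2 = 31**2 = 961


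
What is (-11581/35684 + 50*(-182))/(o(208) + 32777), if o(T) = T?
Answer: -108245327/392345580 ≈ -0.27589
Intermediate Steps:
(-11581/35684 + 50*(-182))/(o(208) + 32777) = (-11581/35684 + 50*(-182))/(208 + 32777) = (-11581*1/35684 - 9100)/32985 = (-11581/35684 - 9100)*(1/32985) = -324735981/35684*1/32985 = -108245327/392345580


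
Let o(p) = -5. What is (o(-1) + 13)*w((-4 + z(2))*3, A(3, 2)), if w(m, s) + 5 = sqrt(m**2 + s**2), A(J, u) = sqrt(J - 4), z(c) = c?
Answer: -40 + 8*sqrt(35) ≈ 7.3286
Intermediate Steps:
A(J, u) = sqrt(-4 + J)
w(m, s) = -5 + sqrt(m**2 + s**2)
(o(-1) + 13)*w((-4 + z(2))*3, A(3, 2)) = (-5 + 13)*(-5 + sqrt(((-4 + 2)*3)**2 + (sqrt(-4 + 3))**2)) = 8*(-5 + sqrt((-2*3)**2 + (sqrt(-1))**2)) = 8*(-5 + sqrt((-6)**2 + I**2)) = 8*(-5 + sqrt(36 - 1)) = 8*(-5 + sqrt(35)) = -40 + 8*sqrt(35)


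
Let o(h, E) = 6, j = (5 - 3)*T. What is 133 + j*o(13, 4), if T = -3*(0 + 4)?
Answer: -11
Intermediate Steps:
T = -12 (T = -3*4 = -12)
j = -24 (j = (5 - 3)*(-12) = 2*(-12) = -24)
133 + j*o(13, 4) = 133 - 24*6 = 133 - 144 = -11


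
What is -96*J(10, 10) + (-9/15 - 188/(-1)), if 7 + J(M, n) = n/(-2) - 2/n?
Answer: 6793/5 ≈ 1358.6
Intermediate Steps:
J(M, n) = -7 - 2/n - n/2 (J(M, n) = -7 + (n/(-2) - 2/n) = -7 + (n*(-½) - 2/n) = -7 + (-n/2 - 2/n) = -7 + (-2/n - n/2) = -7 - 2/n - n/2)
-96*J(10, 10) + (-9/15 - 188/(-1)) = -96*(-7 - 2/10 - ½*10) + (-9/15 - 188/(-1)) = -96*(-7 - 2*⅒ - 5) + (-9*1/15 - 188*(-1)) = -96*(-7 - ⅕ - 5) + (-⅗ + 188) = -96*(-61/5) + 937/5 = 5856/5 + 937/5 = 6793/5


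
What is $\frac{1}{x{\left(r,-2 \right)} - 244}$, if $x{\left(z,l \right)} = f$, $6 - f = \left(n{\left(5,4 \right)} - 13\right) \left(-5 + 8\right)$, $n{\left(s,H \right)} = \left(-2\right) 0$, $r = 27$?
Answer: $- \frac{1}{199} \approx -0.0050251$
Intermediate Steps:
$n{\left(s,H \right)} = 0$
$f = 45$ ($f = 6 - \left(0 - 13\right) \left(-5 + 8\right) = 6 - \left(-13\right) 3 = 6 - -39 = 6 + 39 = 45$)
$x{\left(z,l \right)} = 45$
$\frac{1}{x{\left(r,-2 \right)} - 244} = \frac{1}{45 - 244} = \frac{1}{-199} = - \frac{1}{199}$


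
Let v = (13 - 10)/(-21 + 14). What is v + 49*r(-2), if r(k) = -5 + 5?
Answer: -3/7 ≈ -0.42857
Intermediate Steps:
r(k) = 0
v = -3/7 (v = 3/(-7) = 3*(-⅐) = -3/7 ≈ -0.42857)
v + 49*r(-2) = -3/7 + 49*0 = -3/7 + 0 = -3/7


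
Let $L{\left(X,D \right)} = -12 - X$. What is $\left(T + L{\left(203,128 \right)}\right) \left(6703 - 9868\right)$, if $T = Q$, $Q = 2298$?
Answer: $-6592695$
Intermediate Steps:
$T = 2298$
$\left(T + L{\left(203,128 \right)}\right) \left(6703 - 9868\right) = \left(2298 - 215\right) \left(6703 - 9868\right) = \left(2298 - 215\right) \left(-3165\right) = 2083 \left(-3165\right) = -6592695$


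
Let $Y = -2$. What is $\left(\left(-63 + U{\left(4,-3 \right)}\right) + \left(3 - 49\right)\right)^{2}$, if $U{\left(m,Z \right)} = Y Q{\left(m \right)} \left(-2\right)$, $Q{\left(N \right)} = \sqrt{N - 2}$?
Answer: $11913 - 872 \sqrt{2} \approx 10680.0$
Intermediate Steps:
$Q{\left(N \right)} = \sqrt{-2 + N}$
$U{\left(m,Z \right)} = 4 \sqrt{-2 + m}$ ($U{\left(m,Z \right)} = - 2 \sqrt{-2 + m} \left(-2\right) = 4 \sqrt{-2 + m}$)
$\left(\left(-63 + U{\left(4,-3 \right)}\right) + \left(3 - 49\right)\right)^{2} = \left(\left(-63 + 4 \sqrt{-2 + 4}\right) + \left(3 - 49\right)\right)^{2} = \left(\left(-63 + 4 \sqrt{2}\right) + \left(3 - 49\right)\right)^{2} = \left(\left(-63 + 4 \sqrt{2}\right) - 46\right)^{2} = \left(-109 + 4 \sqrt{2}\right)^{2}$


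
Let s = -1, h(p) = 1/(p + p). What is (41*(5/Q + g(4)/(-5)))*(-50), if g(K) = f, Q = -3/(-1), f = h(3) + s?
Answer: -11275/3 ≈ -3758.3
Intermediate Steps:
h(p) = 1/(2*p)
f = -5/6 (f = (1/2)/3 - 1 = (1/2)*(1/3) - 1 = 1/6 - 1 = -5/6 ≈ -0.83333)
Q = 3 (Q = -3*(-1) = 3)
g(K) = -5/6
(41*(5/Q + g(4)/(-5)))*(-50) = (41*(5/3 - 5/6/(-5)))*(-50) = (41*(5*(1/3) - 5/6*(-1/5)))*(-50) = (41*(5/3 + 1/6))*(-50) = (41*(11/6))*(-50) = (451/6)*(-50) = -11275/3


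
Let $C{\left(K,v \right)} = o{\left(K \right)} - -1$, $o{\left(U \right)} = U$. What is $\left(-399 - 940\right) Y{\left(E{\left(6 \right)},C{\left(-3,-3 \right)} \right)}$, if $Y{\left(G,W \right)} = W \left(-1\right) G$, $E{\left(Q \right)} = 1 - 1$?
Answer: $0$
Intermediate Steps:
$E{\left(Q \right)} = 0$ ($E{\left(Q \right)} = 1 - 1 = 0$)
$C{\left(K,v \right)} = 1 + K$ ($C{\left(K,v \right)} = K - -1 = K + 1 = 1 + K$)
$Y{\left(G,W \right)} = - G W$ ($Y{\left(G,W \right)} = - W G = - G W$)
$\left(-399 - 940\right) Y{\left(E{\left(6 \right)},C{\left(-3,-3 \right)} \right)} = \left(-399 - 940\right) \left(\left(-1\right) 0 \left(1 - 3\right)\right) = - 1339 \left(\left(-1\right) 0 \left(-2\right)\right) = \left(-1339\right) 0 = 0$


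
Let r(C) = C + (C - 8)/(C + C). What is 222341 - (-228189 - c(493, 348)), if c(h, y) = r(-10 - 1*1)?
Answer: 9911437/22 ≈ 4.5052e+5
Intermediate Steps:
r(C) = C + (-8 + C)/(2*C) (r(C) = C + (-8 + C)/((2*C)) = C + (-8 + C)*(1/(2*C)) = C + (-8 + C)/(2*C))
c(h, y) = -223/22 (c(h, y) = ½ + (-10 - 1*1) - 4/(-10 - 1*1) = ½ + (-10 - 1) - 4/(-10 - 1) = ½ - 11 - 4/(-11) = ½ - 11 - 4*(-1/11) = ½ - 11 + 4/11 = -223/22)
222341 - (-228189 - c(493, 348)) = 222341 - (-228189 - 1*(-223/22)) = 222341 - (-228189 + 223/22) = 222341 - 1*(-5019935/22) = 222341 + 5019935/22 = 9911437/22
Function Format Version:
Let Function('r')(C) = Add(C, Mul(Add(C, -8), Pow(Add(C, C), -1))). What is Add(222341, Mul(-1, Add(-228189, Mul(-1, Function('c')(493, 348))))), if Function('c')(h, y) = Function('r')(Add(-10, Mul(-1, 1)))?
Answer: Rational(9911437, 22) ≈ 4.5052e+5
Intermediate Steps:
Function('r')(C) = Add(C, Mul(Rational(1, 2), Pow(C, -1), Add(-8, C))) (Function('r')(C) = Add(C, Mul(Add(-8, C), Pow(Mul(2, C), -1))) = Add(C, Mul(Add(-8, C), Mul(Rational(1, 2), Pow(C, -1)))) = Add(C, Mul(Rational(1, 2), Pow(C, -1), Add(-8, C))))
Function('c')(h, y) = Rational(-223, 22) (Function('c')(h, y) = Add(Rational(1, 2), Add(-10, Mul(-1, 1)), Mul(-4, Pow(Add(-10, Mul(-1, 1)), -1))) = Add(Rational(1, 2), Add(-10, -1), Mul(-4, Pow(Add(-10, -1), -1))) = Add(Rational(1, 2), -11, Mul(-4, Pow(-11, -1))) = Add(Rational(1, 2), -11, Mul(-4, Rational(-1, 11))) = Add(Rational(1, 2), -11, Rational(4, 11)) = Rational(-223, 22))
Add(222341, Mul(-1, Add(-228189, Mul(-1, Function('c')(493, 348))))) = Add(222341, Mul(-1, Add(-228189, Mul(-1, Rational(-223, 22))))) = Add(222341, Mul(-1, Add(-228189, Rational(223, 22)))) = Add(222341, Mul(-1, Rational(-5019935, 22))) = Add(222341, Rational(5019935, 22)) = Rational(9911437, 22)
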